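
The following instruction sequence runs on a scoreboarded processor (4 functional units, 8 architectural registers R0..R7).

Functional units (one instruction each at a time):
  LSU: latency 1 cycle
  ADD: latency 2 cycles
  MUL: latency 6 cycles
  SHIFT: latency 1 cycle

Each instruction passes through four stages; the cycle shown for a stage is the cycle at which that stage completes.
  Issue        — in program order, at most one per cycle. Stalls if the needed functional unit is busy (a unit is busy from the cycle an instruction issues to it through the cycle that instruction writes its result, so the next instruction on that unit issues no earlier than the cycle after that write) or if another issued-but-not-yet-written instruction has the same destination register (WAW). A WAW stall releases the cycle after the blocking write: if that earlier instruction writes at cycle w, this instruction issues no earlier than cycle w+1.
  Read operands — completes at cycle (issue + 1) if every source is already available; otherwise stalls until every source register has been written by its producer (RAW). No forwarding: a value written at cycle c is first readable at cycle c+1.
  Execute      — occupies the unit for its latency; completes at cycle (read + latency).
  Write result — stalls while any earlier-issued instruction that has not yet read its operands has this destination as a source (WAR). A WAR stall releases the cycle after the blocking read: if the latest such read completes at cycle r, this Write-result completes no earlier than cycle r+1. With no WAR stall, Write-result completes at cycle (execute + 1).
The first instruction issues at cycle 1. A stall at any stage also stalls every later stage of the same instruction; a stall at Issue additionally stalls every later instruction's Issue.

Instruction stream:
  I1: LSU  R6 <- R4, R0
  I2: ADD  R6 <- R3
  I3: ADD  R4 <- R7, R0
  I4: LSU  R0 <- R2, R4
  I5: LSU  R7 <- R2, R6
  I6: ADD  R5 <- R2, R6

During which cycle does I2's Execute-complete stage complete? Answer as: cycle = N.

[1] I1 issues→LSU
[2] I1 reads
[3] I1 exec-done
[4] I1 writes R6
[5] I2 issues→ADD
[6] I2 reads
[8] I2 exec-done
[9] I2 writes R6
[10] I3 issues→ADD
[11] I3 reads, I4 issues→LSU
[13] I3 exec-done
[14] I3 writes R4
[15] I4 reads
[16] I4 exec-done
[17] I4 writes R0
[18] I5 issues→LSU
[19] I5 reads, I6 issues→ADD
[20] I5 exec-done, I6 reads
[21] I5 writes R7
[22] I6 exec-done
[23] I6 writes R5

cycle = 8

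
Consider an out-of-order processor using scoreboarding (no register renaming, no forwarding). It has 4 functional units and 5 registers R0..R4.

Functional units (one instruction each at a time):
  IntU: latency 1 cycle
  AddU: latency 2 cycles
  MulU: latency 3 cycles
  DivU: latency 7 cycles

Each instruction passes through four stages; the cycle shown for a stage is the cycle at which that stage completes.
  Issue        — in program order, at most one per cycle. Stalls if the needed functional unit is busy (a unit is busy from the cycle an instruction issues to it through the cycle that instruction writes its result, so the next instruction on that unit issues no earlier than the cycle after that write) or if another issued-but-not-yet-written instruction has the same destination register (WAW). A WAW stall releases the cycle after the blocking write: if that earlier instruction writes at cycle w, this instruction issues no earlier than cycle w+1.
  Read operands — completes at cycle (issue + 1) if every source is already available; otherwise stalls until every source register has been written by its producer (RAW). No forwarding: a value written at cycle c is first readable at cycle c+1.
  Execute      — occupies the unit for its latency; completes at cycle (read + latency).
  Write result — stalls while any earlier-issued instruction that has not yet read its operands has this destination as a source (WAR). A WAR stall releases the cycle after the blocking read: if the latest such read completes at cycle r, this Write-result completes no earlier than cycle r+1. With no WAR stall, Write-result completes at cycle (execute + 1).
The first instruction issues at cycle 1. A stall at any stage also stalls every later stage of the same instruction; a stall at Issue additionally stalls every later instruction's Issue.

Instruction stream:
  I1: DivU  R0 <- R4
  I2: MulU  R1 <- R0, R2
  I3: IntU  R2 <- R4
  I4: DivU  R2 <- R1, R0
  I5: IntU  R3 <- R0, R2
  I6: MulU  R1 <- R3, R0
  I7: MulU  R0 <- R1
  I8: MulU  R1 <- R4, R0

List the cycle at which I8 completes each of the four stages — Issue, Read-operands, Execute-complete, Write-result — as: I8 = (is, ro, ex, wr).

t=1  I1 issues→DivU
t=2  I1 reads | I2 issues→MulU
t=3  I3 issues→IntU
t=4  I3 reads
t=5  I3 exec-done
t=9  I1 exec-done
t=10  I1 writes R0
t=11  I2 reads
t=12  I3 writes R2
t=13  I4 issues→DivU
t=14  I2 exec-done | I5 issues→IntU
t=15  I2 writes R1
t=16  I4 reads | I6 issues→MulU
t=23  I4 exec-done
t=24  I4 writes R2
t=25  I5 reads
t=26  I5 exec-done
t=27  I5 writes R3
t=28  I6 reads
t=31  I6 exec-done
t=32  I6 writes R1
t=33  I7 issues→MulU
t=34  I7 reads
t=37  I7 exec-done
t=38  I7 writes R0
t=39  I8 issues→MulU
t=40  I8 reads
t=43  I8 exec-done
t=44  I8 writes R1

I8 = (39, 40, 43, 44)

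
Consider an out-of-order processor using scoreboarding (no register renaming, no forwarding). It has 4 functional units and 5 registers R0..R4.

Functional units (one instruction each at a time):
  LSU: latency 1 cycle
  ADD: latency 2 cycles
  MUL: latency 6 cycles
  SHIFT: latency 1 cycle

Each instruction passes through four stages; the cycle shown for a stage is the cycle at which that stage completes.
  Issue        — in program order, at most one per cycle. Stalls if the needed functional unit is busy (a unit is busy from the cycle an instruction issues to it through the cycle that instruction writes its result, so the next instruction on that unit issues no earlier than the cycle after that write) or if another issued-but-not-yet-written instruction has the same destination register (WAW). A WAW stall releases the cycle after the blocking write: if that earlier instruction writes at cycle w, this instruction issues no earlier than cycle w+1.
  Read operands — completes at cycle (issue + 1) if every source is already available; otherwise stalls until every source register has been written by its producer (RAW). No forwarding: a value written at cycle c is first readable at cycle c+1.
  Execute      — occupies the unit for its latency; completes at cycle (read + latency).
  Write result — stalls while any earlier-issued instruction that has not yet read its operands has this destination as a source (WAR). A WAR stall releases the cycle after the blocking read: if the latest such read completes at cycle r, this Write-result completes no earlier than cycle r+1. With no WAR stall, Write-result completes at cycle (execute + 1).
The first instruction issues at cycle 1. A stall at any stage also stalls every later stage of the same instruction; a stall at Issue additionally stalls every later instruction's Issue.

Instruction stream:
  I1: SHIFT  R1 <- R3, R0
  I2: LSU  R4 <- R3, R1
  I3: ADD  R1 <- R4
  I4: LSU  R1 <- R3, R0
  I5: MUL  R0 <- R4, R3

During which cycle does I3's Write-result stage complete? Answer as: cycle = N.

cycle = 11

[1] I1→SHIFT
[2] I1 RO | I2→LSU
[3] I1 EX
[4] I1 WR R1
[5] I2 RO | I3→ADD
[6] I2 EX
[7] I2 WR R4
[8] I3 RO
[10] I3 EX
[11] I3 WR R1
[12] I4→LSU
[13] I4 RO | I5→MUL
[14] I4 EX | I5 RO
[15] I4 WR R1
[20] I5 EX
[21] I5 WR R0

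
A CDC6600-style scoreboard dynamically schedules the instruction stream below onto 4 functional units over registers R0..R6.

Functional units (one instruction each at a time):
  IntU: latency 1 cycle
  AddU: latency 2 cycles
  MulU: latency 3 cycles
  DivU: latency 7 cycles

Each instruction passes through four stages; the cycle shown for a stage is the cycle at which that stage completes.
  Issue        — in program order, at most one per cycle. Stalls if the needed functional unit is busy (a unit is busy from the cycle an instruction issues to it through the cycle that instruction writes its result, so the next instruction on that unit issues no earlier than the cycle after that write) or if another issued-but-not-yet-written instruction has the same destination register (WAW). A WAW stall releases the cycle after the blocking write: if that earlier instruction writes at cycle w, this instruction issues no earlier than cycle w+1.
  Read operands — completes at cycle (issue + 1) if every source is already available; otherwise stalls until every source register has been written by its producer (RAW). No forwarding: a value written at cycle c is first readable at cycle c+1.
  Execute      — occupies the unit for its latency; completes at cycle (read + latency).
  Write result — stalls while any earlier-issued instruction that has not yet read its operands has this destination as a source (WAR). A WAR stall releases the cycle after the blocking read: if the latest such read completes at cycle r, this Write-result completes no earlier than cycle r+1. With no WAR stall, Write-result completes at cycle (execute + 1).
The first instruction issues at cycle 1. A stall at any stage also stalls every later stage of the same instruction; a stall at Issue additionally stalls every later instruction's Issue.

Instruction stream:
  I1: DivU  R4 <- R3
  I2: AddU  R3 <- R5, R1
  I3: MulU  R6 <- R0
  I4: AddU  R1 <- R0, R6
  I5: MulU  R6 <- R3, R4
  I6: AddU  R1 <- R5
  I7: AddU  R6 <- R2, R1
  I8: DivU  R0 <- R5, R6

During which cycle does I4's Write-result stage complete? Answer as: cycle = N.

I1: IS=1 RO=2 EX=9 WR=10
I2: IS=2 RO=3 EX=5 WR=6
I3: IS=3 RO=4 EX=7 WR=8
I4: IS=7 RO=9 EX=11 WR=12  [struct: AddU busy until I2 writes@6; RAW R6: wait I3 write@8]
I5: IS=9 RO=11 EX=14 WR=15  [struct: MulU busy until I3 writes@8; RAW R4: wait I1 write@10]
I6: IS=13 RO=14 EX=16 WR=17  [struct: AddU busy until I4 writes@12]
I7: IS=18 RO=19 EX=21 WR=22  [struct: AddU busy until I6 writes@17]
I8: IS=19 RO=23 EX=30 WR=31  [RAW R6: wait I7 write@22]

cycle = 12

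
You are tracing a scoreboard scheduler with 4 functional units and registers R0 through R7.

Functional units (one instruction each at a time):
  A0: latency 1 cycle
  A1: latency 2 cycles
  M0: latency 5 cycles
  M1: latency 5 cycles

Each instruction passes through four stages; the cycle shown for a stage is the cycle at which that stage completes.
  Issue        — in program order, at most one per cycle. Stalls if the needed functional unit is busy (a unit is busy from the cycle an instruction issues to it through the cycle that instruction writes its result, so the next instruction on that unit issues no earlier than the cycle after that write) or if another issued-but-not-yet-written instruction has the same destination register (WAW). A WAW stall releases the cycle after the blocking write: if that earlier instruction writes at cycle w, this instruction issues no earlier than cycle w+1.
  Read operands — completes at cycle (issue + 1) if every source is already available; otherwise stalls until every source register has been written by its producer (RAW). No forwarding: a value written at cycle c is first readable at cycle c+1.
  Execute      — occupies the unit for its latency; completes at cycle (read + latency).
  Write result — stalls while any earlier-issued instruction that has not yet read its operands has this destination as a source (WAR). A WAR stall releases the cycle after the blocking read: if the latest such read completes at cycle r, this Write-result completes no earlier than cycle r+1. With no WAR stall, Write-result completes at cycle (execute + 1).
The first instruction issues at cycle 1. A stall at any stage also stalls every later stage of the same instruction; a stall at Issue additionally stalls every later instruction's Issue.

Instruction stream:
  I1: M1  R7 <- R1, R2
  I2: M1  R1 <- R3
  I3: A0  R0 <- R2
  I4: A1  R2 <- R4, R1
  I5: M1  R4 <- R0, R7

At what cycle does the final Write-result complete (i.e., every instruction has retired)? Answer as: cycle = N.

cycle = 24

t=1  I1→M1
t=2  I1 RO
t=7  I1 EX
t=8  I1 WR R7
t=9  I2→M1
t=10  I2 RO, I3→A0
t=11  I3 RO, I4→A1
t=12  I3 EX
t=13  I3 WR R0
t=15  I2 EX
t=16  I2 WR R1
t=17  I4 RO, I5→M1
t=18  I5 RO
t=19  I4 EX
t=20  I4 WR R2
t=23  I5 EX
t=24  I5 WR R4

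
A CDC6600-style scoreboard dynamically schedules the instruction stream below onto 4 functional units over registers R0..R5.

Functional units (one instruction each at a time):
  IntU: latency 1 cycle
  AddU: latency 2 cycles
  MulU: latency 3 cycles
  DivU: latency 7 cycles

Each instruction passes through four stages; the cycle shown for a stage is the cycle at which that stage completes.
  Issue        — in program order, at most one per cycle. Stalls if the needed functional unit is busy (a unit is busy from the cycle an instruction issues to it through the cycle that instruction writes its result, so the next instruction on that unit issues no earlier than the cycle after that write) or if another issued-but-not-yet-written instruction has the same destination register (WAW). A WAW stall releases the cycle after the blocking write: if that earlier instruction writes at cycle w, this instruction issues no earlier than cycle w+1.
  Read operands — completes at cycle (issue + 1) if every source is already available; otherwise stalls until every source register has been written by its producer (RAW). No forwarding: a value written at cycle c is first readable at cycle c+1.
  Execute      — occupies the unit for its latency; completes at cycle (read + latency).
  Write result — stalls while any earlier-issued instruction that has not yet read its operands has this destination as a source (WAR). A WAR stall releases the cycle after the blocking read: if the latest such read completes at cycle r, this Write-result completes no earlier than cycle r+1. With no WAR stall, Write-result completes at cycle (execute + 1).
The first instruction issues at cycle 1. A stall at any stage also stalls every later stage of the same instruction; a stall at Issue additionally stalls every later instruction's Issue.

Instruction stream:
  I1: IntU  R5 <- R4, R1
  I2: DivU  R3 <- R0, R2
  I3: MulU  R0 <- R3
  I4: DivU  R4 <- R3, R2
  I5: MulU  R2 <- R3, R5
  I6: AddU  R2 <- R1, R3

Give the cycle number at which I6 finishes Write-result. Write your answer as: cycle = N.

cycle = 27

c1: issue I1 (IntU)
c2: I1 read-ops; issue I2 (DivU)
c3: I1 finished on IntU; I2 read-ops; issue I3 (MulU)
c4: I1→R5
c10: I2 finished on DivU
c11: I2→R3
c12: I3 read-ops; issue I4 (DivU)
c13: I4 read-ops
c15: I3 finished on MulU
c16: I3→R0
c17: issue I5 (MulU)
c18: I5 read-ops
c20: I4 finished on DivU
c21: I4→R4; I5 finished on MulU
c22: I5→R2
c23: issue I6 (AddU)
c24: I6 read-ops
c26: I6 finished on AddU
c27: I6→R2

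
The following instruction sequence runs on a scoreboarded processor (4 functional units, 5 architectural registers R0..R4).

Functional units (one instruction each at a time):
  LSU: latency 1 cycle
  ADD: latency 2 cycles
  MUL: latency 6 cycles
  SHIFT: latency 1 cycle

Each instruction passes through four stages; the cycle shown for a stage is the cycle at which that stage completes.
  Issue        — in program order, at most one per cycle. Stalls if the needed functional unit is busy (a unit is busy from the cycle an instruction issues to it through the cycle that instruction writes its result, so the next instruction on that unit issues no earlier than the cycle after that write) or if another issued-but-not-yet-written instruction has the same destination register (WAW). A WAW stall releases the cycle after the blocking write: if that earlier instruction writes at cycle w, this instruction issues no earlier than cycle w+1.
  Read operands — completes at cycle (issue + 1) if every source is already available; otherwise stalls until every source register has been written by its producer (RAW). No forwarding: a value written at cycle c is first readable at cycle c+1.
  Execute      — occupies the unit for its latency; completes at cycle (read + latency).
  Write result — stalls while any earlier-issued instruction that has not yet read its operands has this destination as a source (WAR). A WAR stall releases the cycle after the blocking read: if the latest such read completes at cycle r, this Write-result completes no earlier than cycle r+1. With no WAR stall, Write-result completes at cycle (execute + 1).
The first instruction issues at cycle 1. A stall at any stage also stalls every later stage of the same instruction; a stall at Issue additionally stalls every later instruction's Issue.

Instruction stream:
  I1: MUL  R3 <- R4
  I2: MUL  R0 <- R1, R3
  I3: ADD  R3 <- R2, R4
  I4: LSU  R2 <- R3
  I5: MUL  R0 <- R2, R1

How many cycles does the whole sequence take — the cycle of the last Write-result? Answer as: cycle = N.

[I1] 1/2/8/9
[I2] 10/11/17/18  (struct: MUL busy until I1 writes@9)
[I3] 11/12/14/15
[I4] 12/16/17/18  (RAW R3: wait I3 write@15)
[I5] 19/20/26/27  (struct: MUL busy until I2 writes@18)

cycle = 27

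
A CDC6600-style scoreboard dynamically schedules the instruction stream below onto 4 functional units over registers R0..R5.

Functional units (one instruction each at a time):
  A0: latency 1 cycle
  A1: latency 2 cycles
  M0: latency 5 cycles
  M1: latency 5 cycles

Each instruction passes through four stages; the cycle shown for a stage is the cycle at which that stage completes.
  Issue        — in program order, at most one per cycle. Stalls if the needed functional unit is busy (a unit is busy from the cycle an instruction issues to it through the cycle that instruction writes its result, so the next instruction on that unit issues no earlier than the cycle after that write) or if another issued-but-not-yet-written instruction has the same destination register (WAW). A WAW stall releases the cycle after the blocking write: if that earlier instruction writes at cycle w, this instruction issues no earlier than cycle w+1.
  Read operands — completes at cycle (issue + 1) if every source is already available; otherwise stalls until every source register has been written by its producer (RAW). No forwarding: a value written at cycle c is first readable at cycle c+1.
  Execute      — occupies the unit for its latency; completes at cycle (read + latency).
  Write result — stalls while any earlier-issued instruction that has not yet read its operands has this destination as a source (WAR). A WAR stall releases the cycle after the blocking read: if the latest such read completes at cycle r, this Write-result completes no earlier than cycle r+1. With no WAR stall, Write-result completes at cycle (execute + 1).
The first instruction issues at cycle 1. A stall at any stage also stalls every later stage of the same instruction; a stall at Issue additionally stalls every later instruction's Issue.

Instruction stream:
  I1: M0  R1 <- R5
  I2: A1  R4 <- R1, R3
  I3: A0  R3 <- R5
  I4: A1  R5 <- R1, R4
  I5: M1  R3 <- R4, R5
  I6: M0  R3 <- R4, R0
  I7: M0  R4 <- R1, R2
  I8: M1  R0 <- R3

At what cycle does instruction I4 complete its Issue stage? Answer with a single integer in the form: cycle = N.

1) issue 1, read 2, done 7, write 8
2) issue 2, read 9, done 11, write 12  <RAW R1: wait I1 write@8>
3) issue 3, read 4, done 5, write 10  <WAR R3: wait I2 read@9>
4) issue 13, read 14, done 16, write 17  <struct: A1 busy until I2 writes@12>
5) issue 14, read 18, done 23, write 24  <RAW R5: wait I4 write@17>
6) issue 25, read 26, done 31, write 32  <WAW R3: wait I5 write@24>
7) issue 33, read 34, done 39, write 40  <struct: M0 busy until I6 writes@32>
8) issue 34, read 35, done 40, write 41

cycle = 13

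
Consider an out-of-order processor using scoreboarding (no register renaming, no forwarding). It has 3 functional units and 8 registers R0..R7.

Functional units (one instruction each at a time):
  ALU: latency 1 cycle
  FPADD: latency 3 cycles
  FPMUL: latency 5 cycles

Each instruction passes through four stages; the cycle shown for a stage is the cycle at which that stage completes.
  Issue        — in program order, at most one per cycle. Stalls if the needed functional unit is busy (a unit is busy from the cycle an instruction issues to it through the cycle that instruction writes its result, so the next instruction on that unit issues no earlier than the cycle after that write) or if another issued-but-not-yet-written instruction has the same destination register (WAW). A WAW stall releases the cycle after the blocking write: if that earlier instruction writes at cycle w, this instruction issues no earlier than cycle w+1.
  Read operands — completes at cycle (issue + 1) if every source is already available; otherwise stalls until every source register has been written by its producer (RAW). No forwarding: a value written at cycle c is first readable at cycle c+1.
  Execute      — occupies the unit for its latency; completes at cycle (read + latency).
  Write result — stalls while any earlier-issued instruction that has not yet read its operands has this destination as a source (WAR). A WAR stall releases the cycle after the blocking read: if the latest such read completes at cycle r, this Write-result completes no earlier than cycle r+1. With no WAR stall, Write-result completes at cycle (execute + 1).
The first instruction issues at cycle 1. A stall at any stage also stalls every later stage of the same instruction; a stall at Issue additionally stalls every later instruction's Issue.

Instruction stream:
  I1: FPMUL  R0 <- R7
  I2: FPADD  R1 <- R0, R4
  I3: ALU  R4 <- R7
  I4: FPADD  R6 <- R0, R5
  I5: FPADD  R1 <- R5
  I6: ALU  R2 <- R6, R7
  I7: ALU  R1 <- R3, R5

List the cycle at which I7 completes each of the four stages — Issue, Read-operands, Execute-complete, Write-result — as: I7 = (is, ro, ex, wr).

I7 = (26, 27, 28, 29)

I1: IS=1 RO=2 EX=7 WR=8
I2: IS=2 RO=9 EX=12 WR=13  [RAW R0: wait I1 write@8]
I3: IS=3 RO=4 EX=5 WR=10  [WAR R4: wait I2 read@9]
I4: IS=14 RO=15 EX=18 WR=19  [struct: FPADD busy until I2 writes@13]
I5: IS=20 RO=21 EX=24 WR=25  [struct: FPADD busy until I4 writes@19]
I6: IS=21 RO=22 EX=23 WR=24
I7: IS=26 RO=27 EX=28 WR=29  [WAW R1: wait I5 write@25]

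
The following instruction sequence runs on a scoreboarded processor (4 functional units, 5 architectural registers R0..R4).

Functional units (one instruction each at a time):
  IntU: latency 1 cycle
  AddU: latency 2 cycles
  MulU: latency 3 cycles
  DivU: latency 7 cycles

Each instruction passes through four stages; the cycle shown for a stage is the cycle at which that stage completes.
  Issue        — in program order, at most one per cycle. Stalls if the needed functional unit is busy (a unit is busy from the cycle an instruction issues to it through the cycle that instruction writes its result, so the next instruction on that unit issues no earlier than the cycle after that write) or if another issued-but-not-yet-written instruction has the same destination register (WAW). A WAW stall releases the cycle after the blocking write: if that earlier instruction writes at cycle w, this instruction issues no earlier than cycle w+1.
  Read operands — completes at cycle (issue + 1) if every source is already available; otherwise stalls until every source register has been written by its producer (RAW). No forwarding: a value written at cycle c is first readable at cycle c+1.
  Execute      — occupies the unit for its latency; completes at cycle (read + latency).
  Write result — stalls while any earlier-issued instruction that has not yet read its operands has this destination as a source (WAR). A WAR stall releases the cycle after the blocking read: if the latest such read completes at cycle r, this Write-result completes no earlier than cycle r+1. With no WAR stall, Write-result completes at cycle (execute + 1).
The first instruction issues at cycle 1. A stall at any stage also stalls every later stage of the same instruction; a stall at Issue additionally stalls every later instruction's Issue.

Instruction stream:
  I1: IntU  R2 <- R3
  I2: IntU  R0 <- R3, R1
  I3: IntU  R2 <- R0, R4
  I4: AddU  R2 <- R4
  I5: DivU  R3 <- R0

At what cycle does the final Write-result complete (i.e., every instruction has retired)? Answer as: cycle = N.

cycle = 23

I1: IS=1 RO=2 EX=3 WR=4
I2: IS=5 RO=6 EX=7 WR=8  [struct: IntU busy until I1 writes@4]
I3: IS=9 RO=10 EX=11 WR=12  [struct: IntU busy until I2 writes@8]
I4: IS=13 RO=14 EX=16 WR=17  [WAW R2: wait I3 write@12]
I5: IS=14 RO=15 EX=22 WR=23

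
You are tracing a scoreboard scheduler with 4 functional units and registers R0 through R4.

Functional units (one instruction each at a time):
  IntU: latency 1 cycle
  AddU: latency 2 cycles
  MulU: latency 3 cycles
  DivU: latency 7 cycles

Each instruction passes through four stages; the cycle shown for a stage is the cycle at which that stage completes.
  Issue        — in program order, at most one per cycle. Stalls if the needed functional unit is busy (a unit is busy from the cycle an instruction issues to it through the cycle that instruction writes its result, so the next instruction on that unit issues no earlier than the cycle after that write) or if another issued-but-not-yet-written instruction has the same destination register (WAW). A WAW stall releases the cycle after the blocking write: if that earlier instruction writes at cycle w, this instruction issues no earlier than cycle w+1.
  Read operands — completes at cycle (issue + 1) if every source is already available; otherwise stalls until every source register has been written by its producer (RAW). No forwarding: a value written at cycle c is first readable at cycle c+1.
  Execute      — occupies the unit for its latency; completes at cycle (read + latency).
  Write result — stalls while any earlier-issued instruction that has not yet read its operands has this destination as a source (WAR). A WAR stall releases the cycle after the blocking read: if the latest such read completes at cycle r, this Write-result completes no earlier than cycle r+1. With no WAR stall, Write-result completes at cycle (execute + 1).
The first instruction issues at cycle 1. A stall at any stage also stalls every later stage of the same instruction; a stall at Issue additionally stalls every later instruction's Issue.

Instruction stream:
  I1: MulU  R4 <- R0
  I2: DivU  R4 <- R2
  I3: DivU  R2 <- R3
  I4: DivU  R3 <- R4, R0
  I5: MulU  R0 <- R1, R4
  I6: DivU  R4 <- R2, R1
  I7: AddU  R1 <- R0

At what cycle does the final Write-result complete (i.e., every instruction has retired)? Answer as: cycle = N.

cycle = 46

cycle 1: issue I1 (MulU)
cycle 2: I1 read-ops
cycle 5: I1 finished on MulU
cycle 6: I1→R4
cycle 7: issue I2 (DivU)
cycle 8: I2 read-ops
cycle 15: I2 finished on DivU
cycle 16: I2→R4
cycle 17: issue I3 (DivU)
cycle 18: I3 read-ops
cycle 25: I3 finished on DivU
cycle 26: I3→R2
cycle 27: issue I4 (DivU)
cycle 28: I4 read-ops; issue I5 (MulU)
cycle 29: I5 read-ops
cycle 32: I5 finished on MulU
cycle 33: I5→R0
cycle 35: I4 finished on DivU
cycle 36: I4→R3
cycle 37: issue I6 (DivU)
cycle 38: I6 read-ops; issue I7 (AddU)
cycle 39: I7 read-ops
cycle 41: I7 finished on AddU
cycle 42: I7→R1
cycle 45: I6 finished on DivU
cycle 46: I6→R4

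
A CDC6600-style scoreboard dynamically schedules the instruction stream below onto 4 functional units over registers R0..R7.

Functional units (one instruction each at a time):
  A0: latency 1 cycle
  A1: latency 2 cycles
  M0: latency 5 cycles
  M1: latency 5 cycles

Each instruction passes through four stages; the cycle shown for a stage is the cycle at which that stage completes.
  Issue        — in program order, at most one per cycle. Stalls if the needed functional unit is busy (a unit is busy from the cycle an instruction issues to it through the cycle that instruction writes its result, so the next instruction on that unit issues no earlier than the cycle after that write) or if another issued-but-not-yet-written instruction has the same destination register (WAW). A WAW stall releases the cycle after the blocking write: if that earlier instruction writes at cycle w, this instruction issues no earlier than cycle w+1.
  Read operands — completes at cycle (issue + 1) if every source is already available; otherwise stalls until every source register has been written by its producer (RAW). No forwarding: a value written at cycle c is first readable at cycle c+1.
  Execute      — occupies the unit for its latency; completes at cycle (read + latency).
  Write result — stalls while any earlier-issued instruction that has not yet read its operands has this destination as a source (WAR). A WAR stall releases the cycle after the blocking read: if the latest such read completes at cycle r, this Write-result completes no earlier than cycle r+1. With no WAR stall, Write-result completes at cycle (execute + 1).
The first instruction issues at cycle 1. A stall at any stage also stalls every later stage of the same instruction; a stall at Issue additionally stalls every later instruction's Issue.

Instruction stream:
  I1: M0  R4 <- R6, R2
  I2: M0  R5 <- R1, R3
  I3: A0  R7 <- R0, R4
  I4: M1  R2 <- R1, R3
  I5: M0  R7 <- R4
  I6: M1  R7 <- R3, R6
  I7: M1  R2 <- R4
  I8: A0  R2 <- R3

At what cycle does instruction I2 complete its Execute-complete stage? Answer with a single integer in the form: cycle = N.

cycle 1: I1→M0
cycle 2: I1 RO
cycle 7: I1 EX
cycle 8: I1 WR R4
cycle 9: I2→M0
cycle 10: I2 RO, I3→A0
cycle 11: I3 RO, I4→M1
cycle 12: I3 EX, I4 RO
cycle 13: I3 WR R7
cycle 15: I2 EX
cycle 16: I2 WR R5
cycle 17: I4 EX, I5→M0
cycle 18: I4 WR R2, I5 RO
cycle 23: I5 EX
cycle 24: I5 WR R7
cycle 25: I6→M1
cycle 26: I6 RO
cycle 31: I6 EX
cycle 32: I6 WR R7
cycle 33: I7→M1
cycle 34: I7 RO
cycle 39: I7 EX
cycle 40: I7 WR R2
cycle 41: I8→A0
cycle 42: I8 RO
cycle 43: I8 EX
cycle 44: I8 WR R2

cycle = 15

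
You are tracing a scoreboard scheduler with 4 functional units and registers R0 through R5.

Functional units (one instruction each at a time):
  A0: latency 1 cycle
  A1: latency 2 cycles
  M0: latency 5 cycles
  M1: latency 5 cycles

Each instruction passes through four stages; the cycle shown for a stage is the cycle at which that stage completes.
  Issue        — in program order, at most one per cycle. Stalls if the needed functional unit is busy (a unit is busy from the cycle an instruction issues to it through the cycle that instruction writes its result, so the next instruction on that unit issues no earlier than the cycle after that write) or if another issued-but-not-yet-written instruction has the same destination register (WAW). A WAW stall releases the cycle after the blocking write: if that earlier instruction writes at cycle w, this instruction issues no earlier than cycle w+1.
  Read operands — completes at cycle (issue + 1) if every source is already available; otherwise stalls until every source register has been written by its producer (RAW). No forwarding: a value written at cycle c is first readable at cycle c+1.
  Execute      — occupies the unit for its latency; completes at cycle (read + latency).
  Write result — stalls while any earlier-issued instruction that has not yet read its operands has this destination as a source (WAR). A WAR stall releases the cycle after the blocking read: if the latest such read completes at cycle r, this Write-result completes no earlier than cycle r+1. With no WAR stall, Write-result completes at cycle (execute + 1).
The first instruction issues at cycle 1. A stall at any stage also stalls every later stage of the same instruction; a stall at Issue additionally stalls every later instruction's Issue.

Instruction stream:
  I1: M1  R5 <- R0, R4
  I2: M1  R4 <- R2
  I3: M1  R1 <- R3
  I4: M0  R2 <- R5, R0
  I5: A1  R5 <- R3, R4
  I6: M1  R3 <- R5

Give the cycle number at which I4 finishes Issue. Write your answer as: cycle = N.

cycle = 18

I1  is:1  ro:2  ex:7  wr:8
I2  is:9  ro:10  ex:15  wr:16  — struct: M1 busy until I1 writes@8
I3  is:17  ro:18  ex:23  wr:24  — struct: M1 busy until I2 writes@16
I4  is:18  ro:19  ex:24  wr:25
I5  is:19  ro:20  ex:22  wr:23
I6  is:25  ro:26  ex:31  wr:32  — struct: M1 busy until I3 writes@24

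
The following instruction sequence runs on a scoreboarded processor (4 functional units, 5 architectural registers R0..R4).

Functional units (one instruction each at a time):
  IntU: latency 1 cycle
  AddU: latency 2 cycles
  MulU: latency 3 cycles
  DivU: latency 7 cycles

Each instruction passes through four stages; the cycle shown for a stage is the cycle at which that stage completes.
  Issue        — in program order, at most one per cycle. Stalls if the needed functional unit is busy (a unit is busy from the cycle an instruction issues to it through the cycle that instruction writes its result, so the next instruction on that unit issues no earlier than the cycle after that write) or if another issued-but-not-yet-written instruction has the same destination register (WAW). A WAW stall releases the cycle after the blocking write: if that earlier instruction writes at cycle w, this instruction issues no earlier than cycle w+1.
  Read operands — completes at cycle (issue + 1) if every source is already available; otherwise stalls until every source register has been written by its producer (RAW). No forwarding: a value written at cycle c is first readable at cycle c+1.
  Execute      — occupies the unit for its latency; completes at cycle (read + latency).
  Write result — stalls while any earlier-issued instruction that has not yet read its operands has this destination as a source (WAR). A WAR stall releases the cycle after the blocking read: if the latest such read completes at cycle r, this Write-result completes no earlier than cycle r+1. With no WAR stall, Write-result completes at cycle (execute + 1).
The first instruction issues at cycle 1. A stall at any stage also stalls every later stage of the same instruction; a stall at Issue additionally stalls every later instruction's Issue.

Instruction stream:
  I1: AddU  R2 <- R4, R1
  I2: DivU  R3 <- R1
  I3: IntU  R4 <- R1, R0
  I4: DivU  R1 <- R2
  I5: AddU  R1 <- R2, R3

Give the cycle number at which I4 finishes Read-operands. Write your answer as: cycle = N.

cycle = 13

  I1 | 1 | 2 | 4 | 5
  I2 | 2 | 3 | 10 | 11
  I3 | 3 | 4 | 5 | 6
  I4 | 12 | 13 | 20 | 21   struct: DivU busy until I2 writes@11
  I5 | 22 | 23 | 25 | 26   WAW R1: wait I4 write@21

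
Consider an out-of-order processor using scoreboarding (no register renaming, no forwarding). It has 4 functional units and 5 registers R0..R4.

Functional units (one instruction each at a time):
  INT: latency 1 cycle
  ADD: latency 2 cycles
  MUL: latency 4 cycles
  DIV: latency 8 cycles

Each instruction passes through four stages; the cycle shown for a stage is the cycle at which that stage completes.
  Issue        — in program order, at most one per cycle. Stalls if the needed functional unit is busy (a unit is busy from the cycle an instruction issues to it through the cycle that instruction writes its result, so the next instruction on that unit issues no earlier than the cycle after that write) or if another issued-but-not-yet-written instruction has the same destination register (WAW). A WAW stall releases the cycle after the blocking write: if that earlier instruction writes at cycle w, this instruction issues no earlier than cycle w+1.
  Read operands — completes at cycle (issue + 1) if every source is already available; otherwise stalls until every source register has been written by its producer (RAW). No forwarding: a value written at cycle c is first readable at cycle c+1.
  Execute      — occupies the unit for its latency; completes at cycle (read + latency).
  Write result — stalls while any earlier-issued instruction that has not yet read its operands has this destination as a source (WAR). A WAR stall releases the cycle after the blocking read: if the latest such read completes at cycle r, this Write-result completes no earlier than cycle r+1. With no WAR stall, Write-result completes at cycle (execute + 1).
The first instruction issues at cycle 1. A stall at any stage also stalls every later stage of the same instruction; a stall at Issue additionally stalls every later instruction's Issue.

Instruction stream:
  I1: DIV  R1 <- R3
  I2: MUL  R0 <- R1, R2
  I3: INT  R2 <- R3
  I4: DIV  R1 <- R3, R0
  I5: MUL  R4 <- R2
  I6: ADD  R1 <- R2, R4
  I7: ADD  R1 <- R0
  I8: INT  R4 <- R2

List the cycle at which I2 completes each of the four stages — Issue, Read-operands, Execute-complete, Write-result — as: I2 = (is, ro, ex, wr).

I2 = (2, 12, 16, 17)

[1] I1 dispatched to DIV
[2] I1 operands ready · I2 dispatched to MUL
[3] I3 dispatched to INT
[4] I3 operands ready
[5] I3 complete
[10] I1 complete
[11] R1←I1
[12] I2 operands ready · I4 dispatched to DIV
[13] R2←I3
[16] I2 complete
[17] R0←I2
[18] I4 operands ready · I5 dispatched to MUL
[19] I5 operands ready
[23] I5 complete
[24] R4←I5
[26] I4 complete
[27] R1←I4
[28] I6 dispatched to ADD
[29] I6 operands ready
[31] I6 complete
[32] R1←I6
[33] I7 dispatched to ADD
[34] I7 operands ready · I8 dispatched to INT
[35] I8 operands ready
[36] I7 complete · I8 complete
[37] R1←I7 · R4←I8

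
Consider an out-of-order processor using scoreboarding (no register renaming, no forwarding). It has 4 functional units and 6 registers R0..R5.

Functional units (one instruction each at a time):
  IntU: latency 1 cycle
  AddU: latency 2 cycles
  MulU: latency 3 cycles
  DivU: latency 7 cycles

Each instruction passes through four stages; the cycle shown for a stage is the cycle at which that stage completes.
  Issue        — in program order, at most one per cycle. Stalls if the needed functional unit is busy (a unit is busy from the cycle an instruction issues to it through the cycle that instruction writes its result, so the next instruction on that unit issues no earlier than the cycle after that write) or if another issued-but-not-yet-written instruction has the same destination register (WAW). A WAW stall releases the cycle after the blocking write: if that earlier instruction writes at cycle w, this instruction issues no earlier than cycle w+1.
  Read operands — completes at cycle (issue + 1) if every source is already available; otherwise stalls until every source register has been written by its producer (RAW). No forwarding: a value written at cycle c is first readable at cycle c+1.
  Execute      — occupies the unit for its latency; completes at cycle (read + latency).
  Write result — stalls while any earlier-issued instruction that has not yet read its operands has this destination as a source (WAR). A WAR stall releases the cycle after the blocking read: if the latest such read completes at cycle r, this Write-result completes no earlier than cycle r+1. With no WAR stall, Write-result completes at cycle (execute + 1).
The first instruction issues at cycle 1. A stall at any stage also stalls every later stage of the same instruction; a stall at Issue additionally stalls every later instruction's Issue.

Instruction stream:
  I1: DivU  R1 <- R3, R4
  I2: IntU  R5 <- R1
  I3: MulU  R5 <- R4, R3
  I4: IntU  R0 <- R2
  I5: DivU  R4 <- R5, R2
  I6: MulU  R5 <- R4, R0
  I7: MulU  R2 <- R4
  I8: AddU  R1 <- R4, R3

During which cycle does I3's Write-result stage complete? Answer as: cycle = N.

cycle = 19

[1] I1 dispatched to DivU
[2] I1 operands ready, I2 dispatched to IntU
[9] I1 complete
[10] R1←I1
[11] I2 operands ready
[12] I2 complete
[13] R5←I2
[14] I3 dispatched to MulU
[15] I3 operands ready, I4 dispatched to IntU
[16] I4 operands ready, I5 dispatched to DivU
[17] I4 complete
[18] I3 complete, R0←I4
[19] R5←I3
[20] I5 operands ready, I6 dispatched to MulU
[27] I5 complete
[28] R4←I5
[29] I6 operands ready
[32] I6 complete
[33] R5←I6
[34] I7 dispatched to MulU
[35] I7 operands ready, I8 dispatched to AddU
[36] I8 operands ready
[38] I7 complete, I8 complete
[39] R2←I7, R1←I8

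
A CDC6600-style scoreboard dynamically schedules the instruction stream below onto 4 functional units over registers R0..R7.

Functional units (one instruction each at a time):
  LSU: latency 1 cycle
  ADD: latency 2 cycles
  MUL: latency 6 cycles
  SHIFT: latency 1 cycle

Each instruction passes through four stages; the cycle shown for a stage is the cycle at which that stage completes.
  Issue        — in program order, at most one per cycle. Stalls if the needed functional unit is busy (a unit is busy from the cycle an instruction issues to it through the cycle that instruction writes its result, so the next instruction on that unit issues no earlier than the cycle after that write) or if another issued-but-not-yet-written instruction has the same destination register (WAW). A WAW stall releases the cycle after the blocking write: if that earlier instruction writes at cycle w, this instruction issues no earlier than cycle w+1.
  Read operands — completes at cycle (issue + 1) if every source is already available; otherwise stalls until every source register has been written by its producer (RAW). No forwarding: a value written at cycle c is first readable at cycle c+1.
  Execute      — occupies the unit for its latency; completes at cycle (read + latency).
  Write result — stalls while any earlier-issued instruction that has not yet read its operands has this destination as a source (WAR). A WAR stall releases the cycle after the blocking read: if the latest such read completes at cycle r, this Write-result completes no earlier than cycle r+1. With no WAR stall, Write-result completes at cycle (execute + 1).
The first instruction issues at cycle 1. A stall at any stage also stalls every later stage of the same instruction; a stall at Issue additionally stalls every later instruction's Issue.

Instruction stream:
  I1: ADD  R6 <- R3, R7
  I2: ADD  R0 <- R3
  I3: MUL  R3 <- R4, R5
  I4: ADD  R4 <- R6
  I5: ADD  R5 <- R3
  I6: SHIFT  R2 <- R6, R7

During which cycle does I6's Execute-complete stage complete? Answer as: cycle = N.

cycle = 19

I1  is:1  ro:2  ex:4  wr:5
I2  is:6  ro:7  ex:9  wr:10  — struct: ADD busy until I1 writes@5
I3  is:7  ro:8  ex:14  wr:15
I4  is:11  ro:12  ex:14  wr:15  — struct: ADD busy until I2 writes@10
I5  is:16  ro:17  ex:19  wr:20  — struct: ADD busy until I4 writes@15
I6  is:17  ro:18  ex:19  wr:20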